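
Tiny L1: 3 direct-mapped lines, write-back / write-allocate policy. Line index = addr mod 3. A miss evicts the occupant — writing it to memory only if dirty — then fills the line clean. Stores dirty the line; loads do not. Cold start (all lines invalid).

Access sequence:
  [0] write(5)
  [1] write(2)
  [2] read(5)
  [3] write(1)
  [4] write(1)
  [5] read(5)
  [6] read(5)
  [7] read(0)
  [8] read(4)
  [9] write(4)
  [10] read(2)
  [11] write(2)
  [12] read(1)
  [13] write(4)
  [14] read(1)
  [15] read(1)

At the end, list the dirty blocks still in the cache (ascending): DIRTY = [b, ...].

DIRTY = [2]

0: W B5 -> L2 miss  d=D]
1: W B2 -> L2 miss wb->B5  d=D]
2: R B5 -> L2 miss wb->B2  d=-]
3: W B1 -> L1 miss  d=D]
4: W B1 -> L1 hit  d=D]
5: R B5 -> L2 hit  d=-]
6: R B5 -> L2 hit  d=-]
7: R B0 -> L0 miss  d=-]
8: R B4 -> L1 miss wb->B1  d=-]
9: W B4 -> L1 hit  d=D]
10: R B2 -> L2 miss  d=-]
11: W B2 -> L2 hit  d=D]
12: R B1 -> L1 miss wb->B4  d=-]
13: W B4 -> L1 miss  d=D]
14: R B1 -> L1 miss wb->B4  d=-]
15: R B1 -> L1 hit  d=-]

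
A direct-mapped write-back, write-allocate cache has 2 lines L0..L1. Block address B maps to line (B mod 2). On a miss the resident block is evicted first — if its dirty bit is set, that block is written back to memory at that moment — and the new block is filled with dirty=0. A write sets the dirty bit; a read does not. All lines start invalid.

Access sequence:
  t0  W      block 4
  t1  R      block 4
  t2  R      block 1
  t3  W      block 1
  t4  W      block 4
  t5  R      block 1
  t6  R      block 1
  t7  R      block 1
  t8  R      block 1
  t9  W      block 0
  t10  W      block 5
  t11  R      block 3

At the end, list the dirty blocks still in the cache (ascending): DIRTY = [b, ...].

0: W B4 -> L0 miss  d=D]
1: R B4 -> L0 hit  d=D]
2: R B1 -> L1 miss  d=-]
3: W B1 -> L1 hit  d=D]
4: W B4 -> L0 hit  d=D]
5: R B1 -> L1 hit  d=D]
6: R B1 -> L1 hit  d=D]
7: R B1 -> L1 hit  d=D]
8: R B1 -> L1 hit  d=D]
9: W B0 -> L0 miss wb->B4  d=D]
10: W B5 -> L1 miss wb->B1  d=D]
11: R B3 -> L1 miss wb->B5  d=-]

DIRTY = [0]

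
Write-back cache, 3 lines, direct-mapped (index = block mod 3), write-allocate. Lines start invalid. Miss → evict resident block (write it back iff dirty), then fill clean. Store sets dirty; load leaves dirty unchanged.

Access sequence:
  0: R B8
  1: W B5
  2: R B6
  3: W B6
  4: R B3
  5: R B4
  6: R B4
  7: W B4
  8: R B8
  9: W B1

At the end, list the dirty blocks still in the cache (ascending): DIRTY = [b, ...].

DIRTY = [1]

  0 | R B8 → L2 miss [-]
  1 | W B5 → L2 miss [D]
  2 | R B6 → L0 miss [-]
  3 | W B6 → L0 hit [D]
  4 | R B3 → L0 miss wb→B6 [-]
  5 | R B4 → L1 miss [-]
  6 | R B4 → L1 hit [-]
  7 | W B4 → L1 hit [D]
  8 | R B8 → L2 miss wb→B5 [-]
  9 | W B1 → L1 miss wb→B4 [D]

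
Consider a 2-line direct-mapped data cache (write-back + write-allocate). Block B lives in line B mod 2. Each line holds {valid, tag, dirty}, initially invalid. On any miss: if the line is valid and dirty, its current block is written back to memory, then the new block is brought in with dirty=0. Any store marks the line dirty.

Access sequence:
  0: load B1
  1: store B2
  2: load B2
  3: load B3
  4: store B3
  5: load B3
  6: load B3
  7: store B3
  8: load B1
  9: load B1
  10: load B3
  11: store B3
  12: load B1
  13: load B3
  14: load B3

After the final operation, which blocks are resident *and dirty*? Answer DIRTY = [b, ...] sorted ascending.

  0 | R B1 → L1 miss [-]
  1 | W B2 → L0 miss [D]
  2 | R B2 → L0 hit [D]
  3 | R B3 → L1 miss [-]
  4 | W B3 → L1 hit [D]
  5 | R B3 → L1 hit [D]
  6 | R B3 → L1 hit [D]
  7 | W B3 → L1 hit [D]
  8 | R B1 → L1 miss wb→B3 [-]
  9 | R B1 → L1 hit [-]
  10 | R B3 → L1 miss [-]
  11 | W B3 → L1 hit [D]
  12 | R B1 → L1 miss wb→B3 [-]
  13 | R B3 → L1 miss [-]
  14 | R B3 → L1 hit [-]

DIRTY = [2]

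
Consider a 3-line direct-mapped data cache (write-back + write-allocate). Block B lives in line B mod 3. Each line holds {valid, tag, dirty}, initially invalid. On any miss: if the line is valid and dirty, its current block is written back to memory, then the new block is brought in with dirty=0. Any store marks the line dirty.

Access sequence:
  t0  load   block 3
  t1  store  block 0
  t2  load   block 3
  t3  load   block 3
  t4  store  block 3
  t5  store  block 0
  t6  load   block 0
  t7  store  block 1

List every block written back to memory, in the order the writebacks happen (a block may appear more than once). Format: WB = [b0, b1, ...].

  0 | R B3 → L0 miss [-]
  1 | W B0 → L0 miss [D]
  2 | R B3 → L0 miss wb→B0 [-]
  3 | R B3 → L0 hit [-]
  4 | W B3 → L0 hit [D]
  5 | W B0 → L0 miss wb→B3 [D]
  6 | R B0 → L0 hit [D]
  7 | W B1 → L1 miss [D]

WB = [0, 3]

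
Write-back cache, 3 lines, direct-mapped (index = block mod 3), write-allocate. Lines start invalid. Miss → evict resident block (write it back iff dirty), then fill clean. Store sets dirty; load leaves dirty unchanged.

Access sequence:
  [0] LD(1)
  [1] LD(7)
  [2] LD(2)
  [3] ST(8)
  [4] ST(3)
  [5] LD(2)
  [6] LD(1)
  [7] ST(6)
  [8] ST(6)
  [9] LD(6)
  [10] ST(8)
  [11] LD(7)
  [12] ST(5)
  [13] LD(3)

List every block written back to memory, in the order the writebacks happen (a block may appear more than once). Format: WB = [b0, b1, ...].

WB = [8, 3, 8, 6]

  0 | R B1 → L1 miss [-]
  1 | R B7 → L1 miss [-]
  2 | R B2 → L2 miss [-]
  3 | W B8 → L2 miss [D]
  4 | W B3 → L0 miss [D]
  5 | R B2 → L2 miss wb→B8 [-]
  6 | R B1 → L1 miss [-]
  7 | W B6 → L0 miss wb→B3 [D]
  8 | W B6 → L0 hit [D]
  9 | R B6 → L0 hit [D]
  10 | W B8 → L2 miss [D]
  11 | R B7 → L1 miss [-]
  12 | W B5 → L2 miss wb→B8 [D]
  13 | R B3 → L0 miss wb→B6 [-]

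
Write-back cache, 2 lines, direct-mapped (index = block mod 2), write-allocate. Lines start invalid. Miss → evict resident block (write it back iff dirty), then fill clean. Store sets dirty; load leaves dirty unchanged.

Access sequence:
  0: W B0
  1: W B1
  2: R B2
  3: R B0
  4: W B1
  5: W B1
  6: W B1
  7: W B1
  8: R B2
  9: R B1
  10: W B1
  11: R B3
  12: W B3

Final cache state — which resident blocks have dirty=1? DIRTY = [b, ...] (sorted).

0: W B0 -> L0 miss  d=D]
1: W B1 -> L1 miss  d=D]
2: R B2 -> L0 miss wb->B0  d=-]
3: R B0 -> L0 miss  d=-]
4: W B1 -> L1 hit  d=D]
5: W B1 -> L1 hit  d=D]
6: W B1 -> L1 hit  d=D]
7: W B1 -> L1 hit  d=D]
8: R B2 -> L0 miss  d=-]
9: R B1 -> L1 hit  d=D]
10: W B1 -> L1 hit  d=D]
11: R B3 -> L1 miss wb->B1  d=-]
12: W B3 -> L1 hit  d=D]

DIRTY = [3]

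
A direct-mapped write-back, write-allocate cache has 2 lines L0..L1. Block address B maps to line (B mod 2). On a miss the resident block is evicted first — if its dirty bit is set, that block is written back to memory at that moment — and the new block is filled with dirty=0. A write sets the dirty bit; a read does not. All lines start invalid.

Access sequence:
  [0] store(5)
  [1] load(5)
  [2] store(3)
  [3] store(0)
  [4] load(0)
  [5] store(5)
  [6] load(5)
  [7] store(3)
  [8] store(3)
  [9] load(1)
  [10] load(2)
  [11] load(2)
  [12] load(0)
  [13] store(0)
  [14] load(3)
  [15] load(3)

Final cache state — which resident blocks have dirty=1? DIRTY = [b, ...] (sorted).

  0 | W B5 → L1 miss [D]
  1 | R B5 → L1 hit [D]
  2 | W B3 → L1 miss wb→B5 [D]
  3 | W B0 → L0 miss [D]
  4 | R B0 → L0 hit [D]
  5 | W B5 → L1 miss wb→B3 [D]
  6 | R B5 → L1 hit [D]
  7 | W B3 → L1 miss wb→B5 [D]
  8 | W B3 → L1 hit [D]
  9 | R B1 → L1 miss wb→B3 [-]
  10 | R B2 → L0 miss wb→B0 [-]
  11 | R B2 → L0 hit [-]
  12 | R B0 → L0 miss [-]
  13 | W B0 → L0 hit [D]
  14 | R B3 → L1 miss [-]
  15 | R B3 → L1 hit [-]

DIRTY = [0]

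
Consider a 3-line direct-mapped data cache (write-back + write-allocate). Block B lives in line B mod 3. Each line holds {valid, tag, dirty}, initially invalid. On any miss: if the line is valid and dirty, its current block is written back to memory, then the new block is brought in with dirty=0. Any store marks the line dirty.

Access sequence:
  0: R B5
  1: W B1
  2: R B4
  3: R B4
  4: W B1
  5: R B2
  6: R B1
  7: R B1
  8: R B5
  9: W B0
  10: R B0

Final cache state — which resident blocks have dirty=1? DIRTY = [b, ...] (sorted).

DIRTY = [0, 1]

0: R B5 -> L2 miss  d=-]
1: W B1 -> L1 miss  d=D]
2: R B4 -> L1 miss wb->B1  d=-]
3: R B4 -> L1 hit  d=-]
4: W B1 -> L1 miss  d=D]
5: R B2 -> L2 miss  d=-]
6: R B1 -> L1 hit  d=D]
7: R B1 -> L1 hit  d=D]
8: R B5 -> L2 miss  d=-]
9: W B0 -> L0 miss  d=D]
10: R B0 -> L0 hit  d=D]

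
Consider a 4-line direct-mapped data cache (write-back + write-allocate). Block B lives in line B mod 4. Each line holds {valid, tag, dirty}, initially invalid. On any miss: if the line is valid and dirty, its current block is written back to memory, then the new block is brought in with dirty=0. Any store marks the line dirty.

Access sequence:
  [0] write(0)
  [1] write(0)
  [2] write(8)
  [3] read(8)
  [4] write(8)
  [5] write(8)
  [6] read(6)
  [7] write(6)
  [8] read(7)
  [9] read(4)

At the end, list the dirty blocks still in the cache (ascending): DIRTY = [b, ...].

0: W B0 -> L0 miss  d=D]
1: W B0 -> L0 hit  d=D]
2: W B8 -> L0 miss wb->B0  d=D]
3: R B8 -> L0 hit  d=D]
4: W B8 -> L0 hit  d=D]
5: W B8 -> L0 hit  d=D]
6: R B6 -> L2 miss  d=-]
7: W B6 -> L2 hit  d=D]
8: R B7 -> L3 miss  d=-]
9: R B4 -> L0 miss wb->B8  d=-]

DIRTY = [6]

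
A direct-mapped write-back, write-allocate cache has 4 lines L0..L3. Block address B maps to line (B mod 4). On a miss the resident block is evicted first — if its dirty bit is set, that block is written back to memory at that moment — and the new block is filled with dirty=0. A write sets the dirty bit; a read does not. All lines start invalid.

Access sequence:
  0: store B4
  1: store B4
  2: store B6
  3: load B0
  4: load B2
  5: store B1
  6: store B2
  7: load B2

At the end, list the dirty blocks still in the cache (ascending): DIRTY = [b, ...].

DIRTY = [1, 2]

0: W B4 -> L0 miss  d=D]
1: W B4 -> L0 hit  d=D]
2: W B6 -> L2 miss  d=D]
3: R B0 -> L0 miss wb->B4  d=-]
4: R B2 -> L2 miss wb->B6  d=-]
5: W B1 -> L1 miss  d=D]
6: W B2 -> L2 hit  d=D]
7: R B2 -> L2 hit  d=D]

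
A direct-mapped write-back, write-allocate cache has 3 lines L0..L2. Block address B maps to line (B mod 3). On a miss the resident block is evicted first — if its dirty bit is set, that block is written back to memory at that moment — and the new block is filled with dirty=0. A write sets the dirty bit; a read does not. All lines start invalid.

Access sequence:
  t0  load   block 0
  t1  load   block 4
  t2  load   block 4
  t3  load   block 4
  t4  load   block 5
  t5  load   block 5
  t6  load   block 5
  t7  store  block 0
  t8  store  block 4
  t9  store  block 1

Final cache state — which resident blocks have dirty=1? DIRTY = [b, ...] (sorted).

DIRTY = [0, 1]

  0 | R B0 → L0 miss [-]
  1 | R B4 → L1 miss [-]
  2 | R B4 → L1 hit [-]
  3 | R B4 → L1 hit [-]
  4 | R B5 → L2 miss [-]
  5 | R B5 → L2 hit [-]
  6 | R B5 → L2 hit [-]
  7 | W B0 → L0 hit [D]
  8 | W B4 → L1 hit [D]
  9 | W B1 → L1 miss wb→B4 [D]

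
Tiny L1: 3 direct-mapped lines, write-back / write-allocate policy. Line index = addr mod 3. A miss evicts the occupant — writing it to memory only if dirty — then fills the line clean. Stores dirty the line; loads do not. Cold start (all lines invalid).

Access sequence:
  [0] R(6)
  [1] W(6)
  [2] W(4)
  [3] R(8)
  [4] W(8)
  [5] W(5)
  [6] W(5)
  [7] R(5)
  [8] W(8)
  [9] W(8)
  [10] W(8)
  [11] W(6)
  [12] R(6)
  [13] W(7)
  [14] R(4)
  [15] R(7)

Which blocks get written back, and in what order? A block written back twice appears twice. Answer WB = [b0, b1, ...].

WB = [8, 5, 4, 7]

0: R B6 -> L0 miss  d=-]
1: W B6 -> L0 hit  d=D]
2: W B4 -> L1 miss  d=D]
3: R B8 -> L2 miss  d=-]
4: W B8 -> L2 hit  d=D]
5: W B5 -> L2 miss wb->B8  d=D]
6: W B5 -> L2 hit  d=D]
7: R B5 -> L2 hit  d=D]
8: W B8 -> L2 miss wb->B5  d=D]
9: W B8 -> L2 hit  d=D]
10: W B8 -> L2 hit  d=D]
11: W B6 -> L0 hit  d=D]
12: R B6 -> L0 hit  d=D]
13: W B7 -> L1 miss wb->B4  d=D]
14: R B4 -> L1 miss wb->B7  d=-]
15: R B7 -> L1 miss  d=-]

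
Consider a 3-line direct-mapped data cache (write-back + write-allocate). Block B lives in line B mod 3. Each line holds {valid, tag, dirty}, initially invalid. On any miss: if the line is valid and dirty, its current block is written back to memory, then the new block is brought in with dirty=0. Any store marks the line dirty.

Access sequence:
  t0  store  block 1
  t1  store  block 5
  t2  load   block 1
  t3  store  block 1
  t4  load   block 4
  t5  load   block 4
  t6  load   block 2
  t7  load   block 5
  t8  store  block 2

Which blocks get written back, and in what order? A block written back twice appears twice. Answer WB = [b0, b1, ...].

0: W B1 → L1 miss [D]
1: W B5 → L2 miss [D]
2: R B1 → L1 hit [D]
3: W B1 → L1 hit [D]
4: R B4 → L1 miss wb→B1 [-]
5: R B4 → L1 hit [-]
6: R B2 → L2 miss wb→B5 [-]
7: R B5 → L2 miss [-]
8: W B2 → L2 miss [D]

WB = [1, 5]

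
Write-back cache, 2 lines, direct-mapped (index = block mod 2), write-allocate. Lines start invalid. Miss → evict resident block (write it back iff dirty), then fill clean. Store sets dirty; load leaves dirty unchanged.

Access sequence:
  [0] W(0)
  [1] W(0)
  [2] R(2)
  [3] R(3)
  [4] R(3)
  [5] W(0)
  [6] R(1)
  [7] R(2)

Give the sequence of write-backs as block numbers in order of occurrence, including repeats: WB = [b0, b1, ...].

WB = [0, 0]

0: W B0 -> L0 miss  d=D]
1: W B0 -> L0 hit  d=D]
2: R B2 -> L0 miss wb->B0  d=-]
3: R B3 -> L1 miss  d=-]
4: R B3 -> L1 hit  d=-]
5: W B0 -> L0 miss  d=D]
6: R B1 -> L1 miss  d=-]
7: R B2 -> L0 miss wb->B0  d=-]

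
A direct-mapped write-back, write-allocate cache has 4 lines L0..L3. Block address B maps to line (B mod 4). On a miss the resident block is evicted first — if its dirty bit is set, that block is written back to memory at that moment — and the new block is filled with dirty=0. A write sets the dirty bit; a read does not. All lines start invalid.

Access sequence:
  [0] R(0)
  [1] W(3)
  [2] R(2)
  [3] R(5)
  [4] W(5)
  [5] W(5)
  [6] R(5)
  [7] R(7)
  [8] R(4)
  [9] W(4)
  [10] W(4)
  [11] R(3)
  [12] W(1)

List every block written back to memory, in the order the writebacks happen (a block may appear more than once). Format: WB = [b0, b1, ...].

  0 | R B0 → L0 miss [-]
  1 | W B3 → L3 miss [D]
  2 | R B2 → L2 miss [-]
  3 | R B5 → L1 miss [-]
  4 | W B5 → L1 hit [D]
  5 | W B5 → L1 hit [D]
  6 | R B5 → L1 hit [D]
  7 | R B7 → L3 miss wb→B3 [-]
  8 | R B4 → L0 miss [-]
  9 | W B4 → L0 hit [D]
  10 | W B4 → L0 hit [D]
  11 | R B3 → L3 miss [-]
  12 | W B1 → L1 miss wb→B5 [D]

WB = [3, 5]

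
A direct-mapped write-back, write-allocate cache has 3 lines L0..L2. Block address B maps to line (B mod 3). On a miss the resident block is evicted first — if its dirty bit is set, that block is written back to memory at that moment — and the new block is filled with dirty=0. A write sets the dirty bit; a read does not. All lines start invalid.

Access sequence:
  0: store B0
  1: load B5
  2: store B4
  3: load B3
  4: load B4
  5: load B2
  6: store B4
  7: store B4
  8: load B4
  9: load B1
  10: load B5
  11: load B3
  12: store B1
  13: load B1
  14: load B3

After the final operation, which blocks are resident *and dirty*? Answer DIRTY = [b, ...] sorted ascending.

0: W B0 → L0 miss [D]
1: R B5 → L2 miss [-]
2: W B4 → L1 miss [D]
3: R B3 → L0 miss wb→B0 [-]
4: R B4 → L1 hit [D]
5: R B2 → L2 miss [-]
6: W B4 → L1 hit [D]
7: W B4 → L1 hit [D]
8: R B4 → L1 hit [D]
9: R B1 → L1 miss wb→B4 [-]
10: R B5 → L2 miss [-]
11: R B3 → L0 hit [-]
12: W B1 → L1 hit [D]
13: R B1 → L1 hit [D]
14: R B3 → L0 hit [-]

DIRTY = [1]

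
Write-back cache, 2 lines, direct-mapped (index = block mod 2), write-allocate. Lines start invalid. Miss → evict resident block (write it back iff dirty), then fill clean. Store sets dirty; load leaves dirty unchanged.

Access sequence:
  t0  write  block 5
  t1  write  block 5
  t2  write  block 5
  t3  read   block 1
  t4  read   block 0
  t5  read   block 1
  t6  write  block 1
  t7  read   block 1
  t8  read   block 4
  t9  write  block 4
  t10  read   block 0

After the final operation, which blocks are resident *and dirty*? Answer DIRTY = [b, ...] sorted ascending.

0: W B5 → L1 miss [D]
1: W B5 → L1 hit [D]
2: W B5 → L1 hit [D]
3: R B1 → L1 miss wb→B5 [-]
4: R B0 → L0 miss [-]
5: R B1 → L1 hit [-]
6: W B1 → L1 hit [D]
7: R B1 → L1 hit [D]
8: R B4 → L0 miss [-]
9: W B4 → L0 hit [D]
10: R B0 → L0 miss wb→B4 [-]

DIRTY = [1]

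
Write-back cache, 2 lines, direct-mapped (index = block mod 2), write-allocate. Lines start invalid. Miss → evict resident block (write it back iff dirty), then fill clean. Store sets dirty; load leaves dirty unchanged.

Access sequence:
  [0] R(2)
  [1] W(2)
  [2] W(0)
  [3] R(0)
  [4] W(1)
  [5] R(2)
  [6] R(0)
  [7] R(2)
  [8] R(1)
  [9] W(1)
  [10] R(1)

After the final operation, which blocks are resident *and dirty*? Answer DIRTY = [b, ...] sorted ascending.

DIRTY = [1]

0: R B2 → L0 miss [-]
1: W B2 → L0 hit [D]
2: W B0 → L0 miss wb→B2 [D]
3: R B0 → L0 hit [D]
4: W B1 → L1 miss [D]
5: R B2 → L0 miss wb→B0 [-]
6: R B0 → L0 miss [-]
7: R B2 → L0 miss [-]
8: R B1 → L1 hit [D]
9: W B1 → L1 hit [D]
10: R B1 → L1 hit [D]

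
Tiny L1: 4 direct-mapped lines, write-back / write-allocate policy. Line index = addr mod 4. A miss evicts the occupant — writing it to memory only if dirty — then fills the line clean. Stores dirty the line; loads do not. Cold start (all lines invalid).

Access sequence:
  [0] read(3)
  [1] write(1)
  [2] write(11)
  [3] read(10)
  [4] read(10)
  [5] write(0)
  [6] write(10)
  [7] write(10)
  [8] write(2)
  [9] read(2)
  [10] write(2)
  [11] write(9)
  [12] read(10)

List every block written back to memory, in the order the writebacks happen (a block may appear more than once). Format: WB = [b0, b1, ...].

0: R B3 -> L3 miss  d=-]
1: W B1 -> L1 miss  d=D]
2: W B11 -> L3 miss  d=D]
3: R B10 -> L2 miss  d=-]
4: R B10 -> L2 hit  d=-]
5: W B0 -> L0 miss  d=D]
6: W B10 -> L2 hit  d=D]
7: W B10 -> L2 hit  d=D]
8: W B2 -> L2 miss wb->B10  d=D]
9: R B2 -> L2 hit  d=D]
10: W B2 -> L2 hit  d=D]
11: W B9 -> L1 miss wb->B1  d=D]
12: R B10 -> L2 miss wb->B2  d=-]

WB = [10, 1, 2]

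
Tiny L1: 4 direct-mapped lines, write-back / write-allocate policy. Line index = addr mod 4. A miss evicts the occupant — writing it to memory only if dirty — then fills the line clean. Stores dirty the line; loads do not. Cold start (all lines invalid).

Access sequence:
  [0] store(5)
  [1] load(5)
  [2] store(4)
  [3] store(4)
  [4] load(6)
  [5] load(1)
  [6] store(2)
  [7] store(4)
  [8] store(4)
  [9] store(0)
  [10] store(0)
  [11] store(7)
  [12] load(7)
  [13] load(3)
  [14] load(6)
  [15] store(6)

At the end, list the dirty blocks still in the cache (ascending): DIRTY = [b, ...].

0: W B5 -> L1 miss  d=D]
1: R B5 -> L1 hit  d=D]
2: W B4 -> L0 miss  d=D]
3: W B4 -> L0 hit  d=D]
4: R B6 -> L2 miss  d=-]
5: R B1 -> L1 miss wb->B5  d=-]
6: W B2 -> L2 miss  d=D]
7: W B4 -> L0 hit  d=D]
8: W B4 -> L0 hit  d=D]
9: W B0 -> L0 miss wb->B4  d=D]
10: W B0 -> L0 hit  d=D]
11: W B7 -> L3 miss  d=D]
12: R B7 -> L3 hit  d=D]
13: R B3 -> L3 miss wb->B7  d=-]
14: R B6 -> L2 miss wb->B2  d=-]
15: W B6 -> L2 hit  d=D]

DIRTY = [0, 6]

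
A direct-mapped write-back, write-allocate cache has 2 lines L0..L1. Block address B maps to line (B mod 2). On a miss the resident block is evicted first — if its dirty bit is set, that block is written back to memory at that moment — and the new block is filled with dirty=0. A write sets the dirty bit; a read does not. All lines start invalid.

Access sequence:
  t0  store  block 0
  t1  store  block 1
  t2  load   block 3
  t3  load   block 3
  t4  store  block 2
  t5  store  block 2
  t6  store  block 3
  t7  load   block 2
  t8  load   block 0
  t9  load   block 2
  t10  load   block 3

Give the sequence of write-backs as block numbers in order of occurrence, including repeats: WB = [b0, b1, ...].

0: W B0 → L0 miss [D]
1: W B1 → L1 miss [D]
2: R B3 → L1 miss wb→B1 [-]
3: R B3 → L1 hit [-]
4: W B2 → L0 miss wb→B0 [D]
5: W B2 → L0 hit [D]
6: W B3 → L1 hit [D]
7: R B2 → L0 hit [D]
8: R B0 → L0 miss wb→B2 [-]
9: R B2 → L0 miss [-]
10: R B3 → L1 hit [D]

WB = [1, 0, 2]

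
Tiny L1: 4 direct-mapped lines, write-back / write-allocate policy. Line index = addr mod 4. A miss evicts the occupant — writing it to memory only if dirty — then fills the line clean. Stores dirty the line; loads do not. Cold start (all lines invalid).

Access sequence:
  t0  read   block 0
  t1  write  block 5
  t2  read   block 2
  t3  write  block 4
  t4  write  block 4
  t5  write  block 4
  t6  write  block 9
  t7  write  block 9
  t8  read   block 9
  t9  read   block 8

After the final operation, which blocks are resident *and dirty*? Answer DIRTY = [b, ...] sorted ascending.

  0 | R B0 → L0 miss [-]
  1 | W B5 → L1 miss [D]
  2 | R B2 → L2 miss [-]
  3 | W B4 → L0 miss [D]
  4 | W B4 → L0 hit [D]
  5 | W B4 → L0 hit [D]
  6 | W B9 → L1 miss wb→B5 [D]
  7 | W B9 → L1 hit [D]
  8 | R B9 → L1 hit [D]
  9 | R B8 → L0 miss wb→B4 [-]

DIRTY = [9]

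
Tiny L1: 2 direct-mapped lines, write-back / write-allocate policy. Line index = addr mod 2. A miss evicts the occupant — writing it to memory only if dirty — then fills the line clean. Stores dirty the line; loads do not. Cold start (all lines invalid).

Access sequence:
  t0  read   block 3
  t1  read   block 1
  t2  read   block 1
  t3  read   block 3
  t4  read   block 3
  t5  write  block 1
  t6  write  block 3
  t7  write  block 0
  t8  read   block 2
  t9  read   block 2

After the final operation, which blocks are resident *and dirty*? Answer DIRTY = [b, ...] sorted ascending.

  0 | R B3 → L1 miss [-]
  1 | R B1 → L1 miss [-]
  2 | R B1 → L1 hit [-]
  3 | R B3 → L1 miss [-]
  4 | R B3 → L1 hit [-]
  5 | W B1 → L1 miss [D]
  6 | W B3 → L1 miss wb→B1 [D]
  7 | W B0 → L0 miss [D]
  8 | R B2 → L0 miss wb→B0 [-]
  9 | R B2 → L0 hit [-]

DIRTY = [3]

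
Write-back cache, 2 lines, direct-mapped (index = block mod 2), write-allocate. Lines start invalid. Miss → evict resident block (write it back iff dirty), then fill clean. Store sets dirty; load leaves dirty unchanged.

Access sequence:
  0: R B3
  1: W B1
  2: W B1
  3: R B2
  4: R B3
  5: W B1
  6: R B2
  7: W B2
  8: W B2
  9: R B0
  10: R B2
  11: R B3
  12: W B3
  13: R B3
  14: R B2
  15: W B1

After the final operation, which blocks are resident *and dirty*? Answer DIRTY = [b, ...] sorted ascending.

DIRTY = [1]

  0 | R B3 → L1 miss [-]
  1 | W B1 → L1 miss [D]
  2 | W B1 → L1 hit [D]
  3 | R B2 → L0 miss [-]
  4 | R B3 → L1 miss wb→B1 [-]
  5 | W B1 → L1 miss [D]
  6 | R B2 → L0 hit [-]
  7 | W B2 → L0 hit [D]
  8 | W B2 → L0 hit [D]
  9 | R B0 → L0 miss wb→B2 [-]
  10 | R B2 → L0 miss [-]
  11 | R B3 → L1 miss wb→B1 [-]
  12 | W B3 → L1 hit [D]
  13 | R B3 → L1 hit [D]
  14 | R B2 → L0 hit [-]
  15 | W B1 → L1 miss wb→B3 [D]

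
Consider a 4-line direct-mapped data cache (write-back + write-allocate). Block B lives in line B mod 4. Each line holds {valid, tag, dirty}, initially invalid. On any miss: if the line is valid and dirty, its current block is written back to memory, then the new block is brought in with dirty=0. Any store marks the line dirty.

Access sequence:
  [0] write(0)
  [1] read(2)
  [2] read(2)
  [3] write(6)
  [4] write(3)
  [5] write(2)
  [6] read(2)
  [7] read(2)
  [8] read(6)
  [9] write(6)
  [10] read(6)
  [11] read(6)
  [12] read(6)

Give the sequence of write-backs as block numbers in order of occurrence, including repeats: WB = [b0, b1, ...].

0: W B0 → L0 miss [D]
1: R B2 → L2 miss [-]
2: R B2 → L2 hit [-]
3: W B6 → L2 miss [D]
4: W B3 → L3 miss [D]
5: W B2 → L2 miss wb→B6 [D]
6: R B2 → L2 hit [D]
7: R B2 → L2 hit [D]
8: R B6 → L2 miss wb→B2 [-]
9: W B6 → L2 hit [D]
10: R B6 → L2 hit [D]
11: R B6 → L2 hit [D]
12: R B6 → L2 hit [D]

WB = [6, 2]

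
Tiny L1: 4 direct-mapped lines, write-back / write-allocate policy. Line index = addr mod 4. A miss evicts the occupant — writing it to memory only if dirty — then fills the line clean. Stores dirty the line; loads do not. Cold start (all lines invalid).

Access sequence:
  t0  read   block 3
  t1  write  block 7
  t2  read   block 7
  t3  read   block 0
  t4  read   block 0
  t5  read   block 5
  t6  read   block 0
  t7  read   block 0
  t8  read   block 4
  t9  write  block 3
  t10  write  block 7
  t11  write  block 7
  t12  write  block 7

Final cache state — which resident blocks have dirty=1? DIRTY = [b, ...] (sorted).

DIRTY = [7]

0: R B3 → L3 miss [-]
1: W B7 → L3 miss [D]
2: R B7 → L3 hit [D]
3: R B0 → L0 miss [-]
4: R B0 → L0 hit [-]
5: R B5 → L1 miss [-]
6: R B0 → L0 hit [-]
7: R B0 → L0 hit [-]
8: R B4 → L0 miss [-]
9: W B3 → L3 miss wb→B7 [D]
10: W B7 → L3 miss wb→B3 [D]
11: W B7 → L3 hit [D]
12: W B7 → L3 hit [D]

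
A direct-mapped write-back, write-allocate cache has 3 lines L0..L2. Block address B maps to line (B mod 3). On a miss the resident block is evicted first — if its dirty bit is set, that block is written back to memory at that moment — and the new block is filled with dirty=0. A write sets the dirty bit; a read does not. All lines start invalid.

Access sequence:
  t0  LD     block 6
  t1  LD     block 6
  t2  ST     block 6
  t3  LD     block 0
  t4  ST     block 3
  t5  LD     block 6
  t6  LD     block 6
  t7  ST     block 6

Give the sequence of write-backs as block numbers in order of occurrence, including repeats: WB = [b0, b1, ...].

WB = [6, 3]

0: R B6 → L0 miss [-]
1: R B6 → L0 hit [-]
2: W B6 → L0 hit [D]
3: R B0 → L0 miss wb→B6 [-]
4: W B3 → L0 miss [D]
5: R B6 → L0 miss wb→B3 [-]
6: R B6 → L0 hit [-]
7: W B6 → L0 hit [D]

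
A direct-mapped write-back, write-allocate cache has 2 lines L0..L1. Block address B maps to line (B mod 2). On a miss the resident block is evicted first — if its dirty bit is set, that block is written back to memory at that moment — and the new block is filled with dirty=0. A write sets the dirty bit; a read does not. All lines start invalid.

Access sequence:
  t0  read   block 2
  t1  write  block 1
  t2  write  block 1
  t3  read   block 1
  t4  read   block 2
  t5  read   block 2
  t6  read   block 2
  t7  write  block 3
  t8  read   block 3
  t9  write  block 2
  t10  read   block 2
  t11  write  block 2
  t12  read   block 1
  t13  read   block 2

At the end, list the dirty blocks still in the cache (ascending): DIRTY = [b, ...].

DIRTY = [2]

0: R B2 -> L0 miss  d=-]
1: W B1 -> L1 miss  d=D]
2: W B1 -> L1 hit  d=D]
3: R B1 -> L1 hit  d=D]
4: R B2 -> L0 hit  d=-]
5: R B2 -> L0 hit  d=-]
6: R B2 -> L0 hit  d=-]
7: W B3 -> L1 miss wb->B1  d=D]
8: R B3 -> L1 hit  d=D]
9: W B2 -> L0 hit  d=D]
10: R B2 -> L0 hit  d=D]
11: W B2 -> L0 hit  d=D]
12: R B1 -> L1 miss wb->B3  d=-]
13: R B2 -> L0 hit  d=D]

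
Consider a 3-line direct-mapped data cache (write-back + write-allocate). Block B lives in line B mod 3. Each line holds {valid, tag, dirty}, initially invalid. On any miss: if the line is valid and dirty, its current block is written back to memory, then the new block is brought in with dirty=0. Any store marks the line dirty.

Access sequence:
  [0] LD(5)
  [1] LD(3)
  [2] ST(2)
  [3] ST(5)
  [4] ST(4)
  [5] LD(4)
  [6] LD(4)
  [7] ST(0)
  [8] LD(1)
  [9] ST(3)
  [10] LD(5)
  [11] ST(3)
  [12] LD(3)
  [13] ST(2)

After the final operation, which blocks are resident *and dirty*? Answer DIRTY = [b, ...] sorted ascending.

0: R B5 -> L2 miss  d=-]
1: R B3 -> L0 miss  d=-]
2: W B2 -> L2 miss  d=D]
3: W B5 -> L2 miss wb->B2  d=D]
4: W B4 -> L1 miss  d=D]
5: R B4 -> L1 hit  d=D]
6: R B4 -> L1 hit  d=D]
7: W B0 -> L0 miss  d=D]
8: R B1 -> L1 miss wb->B4  d=-]
9: W B3 -> L0 miss wb->B0  d=D]
10: R B5 -> L2 hit  d=D]
11: W B3 -> L0 hit  d=D]
12: R B3 -> L0 hit  d=D]
13: W B2 -> L2 miss wb->B5  d=D]

DIRTY = [2, 3]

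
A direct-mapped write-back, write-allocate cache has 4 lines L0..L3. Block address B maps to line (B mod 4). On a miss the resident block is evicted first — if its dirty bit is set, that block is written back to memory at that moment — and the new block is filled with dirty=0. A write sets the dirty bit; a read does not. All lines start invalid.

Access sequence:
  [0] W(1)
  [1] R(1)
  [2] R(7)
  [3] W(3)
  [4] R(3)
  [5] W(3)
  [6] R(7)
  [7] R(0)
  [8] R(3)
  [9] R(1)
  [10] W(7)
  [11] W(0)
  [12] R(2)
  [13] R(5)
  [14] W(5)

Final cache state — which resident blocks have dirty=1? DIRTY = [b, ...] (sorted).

  0 | W B1 → L1 miss [D]
  1 | R B1 → L1 hit [D]
  2 | R B7 → L3 miss [-]
  3 | W B3 → L3 miss [D]
  4 | R B3 → L3 hit [D]
  5 | W B3 → L3 hit [D]
  6 | R B7 → L3 miss wb→B3 [-]
  7 | R B0 → L0 miss [-]
  8 | R B3 → L3 miss [-]
  9 | R B1 → L1 hit [D]
  10 | W B7 → L3 miss [D]
  11 | W B0 → L0 hit [D]
  12 | R B2 → L2 miss [-]
  13 | R B5 → L1 miss wb→B1 [-]
  14 | W B5 → L1 hit [D]

DIRTY = [0, 5, 7]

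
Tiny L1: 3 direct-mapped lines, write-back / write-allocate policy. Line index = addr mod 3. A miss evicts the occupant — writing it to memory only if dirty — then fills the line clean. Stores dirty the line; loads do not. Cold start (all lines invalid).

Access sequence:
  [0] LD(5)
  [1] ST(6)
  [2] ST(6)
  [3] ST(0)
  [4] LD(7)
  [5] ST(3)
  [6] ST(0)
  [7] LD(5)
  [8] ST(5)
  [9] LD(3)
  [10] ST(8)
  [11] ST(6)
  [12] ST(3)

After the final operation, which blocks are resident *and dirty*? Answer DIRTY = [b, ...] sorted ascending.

DIRTY = [3, 8]

0: R B5 → L2 miss [-]
1: W B6 → L0 miss [D]
2: W B6 → L0 hit [D]
3: W B0 → L0 miss wb→B6 [D]
4: R B7 → L1 miss [-]
5: W B3 → L0 miss wb→B0 [D]
6: W B0 → L0 miss wb→B3 [D]
7: R B5 → L2 hit [-]
8: W B5 → L2 hit [D]
9: R B3 → L0 miss wb→B0 [-]
10: W B8 → L2 miss wb→B5 [D]
11: W B6 → L0 miss [D]
12: W B3 → L0 miss wb→B6 [D]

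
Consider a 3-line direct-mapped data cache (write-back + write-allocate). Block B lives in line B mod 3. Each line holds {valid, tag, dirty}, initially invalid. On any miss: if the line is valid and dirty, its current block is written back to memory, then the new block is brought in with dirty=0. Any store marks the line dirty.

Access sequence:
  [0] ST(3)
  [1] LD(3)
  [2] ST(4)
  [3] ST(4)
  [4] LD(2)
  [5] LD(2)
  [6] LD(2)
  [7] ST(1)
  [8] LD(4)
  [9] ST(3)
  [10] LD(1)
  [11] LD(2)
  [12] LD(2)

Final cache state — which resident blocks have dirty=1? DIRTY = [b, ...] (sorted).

0: W B3 -> L0 miss  d=D]
1: R B3 -> L0 hit  d=D]
2: W B4 -> L1 miss  d=D]
3: W B4 -> L1 hit  d=D]
4: R B2 -> L2 miss  d=-]
5: R B2 -> L2 hit  d=-]
6: R B2 -> L2 hit  d=-]
7: W B1 -> L1 miss wb->B4  d=D]
8: R B4 -> L1 miss wb->B1  d=-]
9: W B3 -> L0 hit  d=D]
10: R B1 -> L1 miss  d=-]
11: R B2 -> L2 hit  d=-]
12: R B2 -> L2 hit  d=-]

DIRTY = [3]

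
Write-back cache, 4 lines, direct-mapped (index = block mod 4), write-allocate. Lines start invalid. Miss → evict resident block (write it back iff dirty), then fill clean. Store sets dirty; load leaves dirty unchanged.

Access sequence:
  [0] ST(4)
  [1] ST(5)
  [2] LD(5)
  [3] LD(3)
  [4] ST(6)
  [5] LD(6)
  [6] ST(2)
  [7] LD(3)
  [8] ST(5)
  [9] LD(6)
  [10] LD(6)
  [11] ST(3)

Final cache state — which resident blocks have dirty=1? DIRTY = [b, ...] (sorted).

0: W B4 -> L0 miss  d=D]
1: W B5 -> L1 miss  d=D]
2: R B5 -> L1 hit  d=D]
3: R B3 -> L3 miss  d=-]
4: W B6 -> L2 miss  d=D]
5: R B6 -> L2 hit  d=D]
6: W B2 -> L2 miss wb->B6  d=D]
7: R B3 -> L3 hit  d=-]
8: W B5 -> L1 hit  d=D]
9: R B6 -> L2 miss wb->B2  d=-]
10: R B6 -> L2 hit  d=-]
11: W B3 -> L3 hit  d=D]

DIRTY = [3, 4, 5]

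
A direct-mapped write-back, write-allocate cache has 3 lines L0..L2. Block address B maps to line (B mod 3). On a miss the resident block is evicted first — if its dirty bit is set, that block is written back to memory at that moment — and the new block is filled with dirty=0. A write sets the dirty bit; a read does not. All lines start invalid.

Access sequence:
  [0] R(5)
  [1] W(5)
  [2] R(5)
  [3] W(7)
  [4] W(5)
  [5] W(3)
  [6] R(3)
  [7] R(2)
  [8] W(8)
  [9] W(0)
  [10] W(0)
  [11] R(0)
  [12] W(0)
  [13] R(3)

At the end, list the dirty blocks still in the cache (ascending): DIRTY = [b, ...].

  0 | R B5 → L2 miss [-]
  1 | W B5 → L2 hit [D]
  2 | R B5 → L2 hit [D]
  3 | W B7 → L1 miss [D]
  4 | W B5 → L2 hit [D]
  5 | W B3 → L0 miss [D]
  6 | R B3 → L0 hit [D]
  7 | R B2 → L2 miss wb→B5 [-]
  8 | W B8 → L2 miss [D]
  9 | W B0 → L0 miss wb→B3 [D]
  10 | W B0 → L0 hit [D]
  11 | R B0 → L0 hit [D]
  12 | W B0 → L0 hit [D]
  13 | R B3 → L0 miss wb→B0 [-]

DIRTY = [7, 8]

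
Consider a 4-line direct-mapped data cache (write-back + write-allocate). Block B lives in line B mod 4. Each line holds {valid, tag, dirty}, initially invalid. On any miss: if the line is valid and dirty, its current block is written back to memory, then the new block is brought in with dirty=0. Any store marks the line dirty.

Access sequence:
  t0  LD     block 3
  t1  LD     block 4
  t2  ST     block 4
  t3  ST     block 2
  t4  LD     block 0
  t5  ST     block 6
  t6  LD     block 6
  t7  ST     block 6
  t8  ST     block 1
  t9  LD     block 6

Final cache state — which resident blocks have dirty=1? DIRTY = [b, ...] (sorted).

DIRTY = [1, 6]

0: R B3 → L3 miss [-]
1: R B4 → L0 miss [-]
2: W B4 → L0 hit [D]
3: W B2 → L2 miss [D]
4: R B0 → L0 miss wb→B4 [-]
5: W B6 → L2 miss wb→B2 [D]
6: R B6 → L2 hit [D]
7: W B6 → L2 hit [D]
8: W B1 → L1 miss [D]
9: R B6 → L2 hit [D]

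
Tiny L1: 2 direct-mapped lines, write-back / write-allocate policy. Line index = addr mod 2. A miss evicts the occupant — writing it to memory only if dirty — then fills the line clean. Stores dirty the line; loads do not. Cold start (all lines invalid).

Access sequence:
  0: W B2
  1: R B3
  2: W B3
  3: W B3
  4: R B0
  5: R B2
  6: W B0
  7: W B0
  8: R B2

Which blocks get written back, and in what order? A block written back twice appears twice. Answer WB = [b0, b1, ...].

WB = [2, 0]

0: W B2 → L0 miss [D]
1: R B3 → L1 miss [-]
2: W B3 → L1 hit [D]
3: W B3 → L1 hit [D]
4: R B0 → L0 miss wb→B2 [-]
5: R B2 → L0 miss [-]
6: W B0 → L0 miss [D]
7: W B0 → L0 hit [D]
8: R B2 → L0 miss wb→B0 [-]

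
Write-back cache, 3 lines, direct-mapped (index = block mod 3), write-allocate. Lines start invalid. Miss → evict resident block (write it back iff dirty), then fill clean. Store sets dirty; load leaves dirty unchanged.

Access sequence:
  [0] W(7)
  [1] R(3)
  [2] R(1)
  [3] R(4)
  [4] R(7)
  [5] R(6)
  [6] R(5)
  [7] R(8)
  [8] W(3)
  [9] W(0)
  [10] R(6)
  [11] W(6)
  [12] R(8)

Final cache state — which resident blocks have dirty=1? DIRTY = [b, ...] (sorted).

0: W B7 → L1 miss [D]
1: R B3 → L0 miss [-]
2: R B1 → L1 miss wb→B7 [-]
3: R B4 → L1 miss [-]
4: R B7 → L1 miss [-]
5: R B6 → L0 miss [-]
6: R B5 → L2 miss [-]
7: R B8 → L2 miss [-]
8: W B3 → L0 miss [D]
9: W B0 → L0 miss wb→B3 [D]
10: R B6 → L0 miss wb→B0 [-]
11: W B6 → L0 hit [D]
12: R B8 → L2 hit [-]

DIRTY = [6]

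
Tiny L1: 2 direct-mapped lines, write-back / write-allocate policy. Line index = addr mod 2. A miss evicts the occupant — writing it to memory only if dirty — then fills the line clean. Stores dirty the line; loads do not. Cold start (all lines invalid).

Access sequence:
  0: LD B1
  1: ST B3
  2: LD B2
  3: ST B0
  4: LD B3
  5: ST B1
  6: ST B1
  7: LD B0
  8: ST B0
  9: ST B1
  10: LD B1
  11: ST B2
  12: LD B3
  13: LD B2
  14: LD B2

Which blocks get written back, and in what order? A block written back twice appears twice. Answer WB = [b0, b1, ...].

0: R B1 → L1 miss [-]
1: W B3 → L1 miss [D]
2: R B2 → L0 miss [-]
3: W B0 → L0 miss [D]
4: R B3 → L1 hit [D]
5: W B1 → L1 miss wb→B3 [D]
6: W B1 → L1 hit [D]
7: R B0 → L0 hit [D]
8: W B0 → L0 hit [D]
9: W B1 → L1 hit [D]
10: R B1 → L1 hit [D]
11: W B2 → L0 miss wb→B0 [D]
12: R B3 → L1 miss wb→B1 [-]
13: R B2 → L0 hit [D]
14: R B2 → L0 hit [D]

WB = [3, 0, 1]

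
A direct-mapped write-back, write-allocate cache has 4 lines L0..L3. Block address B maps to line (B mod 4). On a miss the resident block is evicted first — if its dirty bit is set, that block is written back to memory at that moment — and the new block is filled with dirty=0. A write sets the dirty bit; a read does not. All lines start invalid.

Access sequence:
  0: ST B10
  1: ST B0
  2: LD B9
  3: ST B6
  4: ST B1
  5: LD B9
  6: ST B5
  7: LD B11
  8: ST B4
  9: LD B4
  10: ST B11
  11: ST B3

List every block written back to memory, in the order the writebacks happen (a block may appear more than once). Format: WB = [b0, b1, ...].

0: W B10 -> L2 miss  d=D]
1: W B0 -> L0 miss  d=D]
2: R B9 -> L1 miss  d=-]
3: W B6 -> L2 miss wb->B10  d=D]
4: W B1 -> L1 miss  d=D]
5: R B9 -> L1 miss wb->B1  d=-]
6: W B5 -> L1 miss  d=D]
7: R B11 -> L3 miss  d=-]
8: W B4 -> L0 miss wb->B0  d=D]
9: R B4 -> L0 hit  d=D]
10: W B11 -> L3 hit  d=D]
11: W B3 -> L3 miss wb->B11  d=D]

WB = [10, 1, 0, 11]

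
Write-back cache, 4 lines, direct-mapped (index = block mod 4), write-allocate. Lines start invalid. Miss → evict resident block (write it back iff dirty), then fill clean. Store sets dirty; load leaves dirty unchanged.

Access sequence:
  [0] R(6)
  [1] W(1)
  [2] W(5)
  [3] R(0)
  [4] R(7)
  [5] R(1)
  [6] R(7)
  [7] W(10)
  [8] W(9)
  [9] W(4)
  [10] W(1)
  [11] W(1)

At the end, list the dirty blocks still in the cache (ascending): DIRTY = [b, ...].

DIRTY = [1, 4, 10]

  0 | R B6 → L2 miss [-]
  1 | W B1 → L1 miss [D]
  2 | W B5 → L1 miss wb→B1 [D]
  3 | R B0 → L0 miss [-]
  4 | R B7 → L3 miss [-]
  5 | R B1 → L1 miss wb→B5 [-]
  6 | R B7 → L3 hit [-]
  7 | W B10 → L2 miss [D]
  8 | W B9 → L1 miss [D]
  9 | W B4 → L0 miss [D]
  10 | W B1 → L1 miss wb→B9 [D]
  11 | W B1 → L1 hit [D]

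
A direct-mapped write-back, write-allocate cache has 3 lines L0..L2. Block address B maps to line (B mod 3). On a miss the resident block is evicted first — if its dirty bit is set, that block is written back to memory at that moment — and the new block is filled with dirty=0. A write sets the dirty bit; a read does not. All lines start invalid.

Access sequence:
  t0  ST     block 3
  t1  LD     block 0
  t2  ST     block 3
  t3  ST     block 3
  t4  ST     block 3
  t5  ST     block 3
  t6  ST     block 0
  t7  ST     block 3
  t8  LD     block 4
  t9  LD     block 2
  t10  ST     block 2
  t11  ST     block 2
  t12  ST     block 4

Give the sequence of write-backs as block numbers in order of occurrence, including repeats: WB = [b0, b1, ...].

0: W B3 -> L0 miss  d=D]
1: R B0 -> L0 miss wb->B3  d=-]
2: W B3 -> L0 miss  d=D]
3: W B3 -> L0 hit  d=D]
4: W B3 -> L0 hit  d=D]
5: W B3 -> L0 hit  d=D]
6: W B0 -> L0 miss wb->B3  d=D]
7: W B3 -> L0 miss wb->B0  d=D]
8: R B4 -> L1 miss  d=-]
9: R B2 -> L2 miss  d=-]
10: W B2 -> L2 hit  d=D]
11: W B2 -> L2 hit  d=D]
12: W B4 -> L1 hit  d=D]

WB = [3, 3, 0]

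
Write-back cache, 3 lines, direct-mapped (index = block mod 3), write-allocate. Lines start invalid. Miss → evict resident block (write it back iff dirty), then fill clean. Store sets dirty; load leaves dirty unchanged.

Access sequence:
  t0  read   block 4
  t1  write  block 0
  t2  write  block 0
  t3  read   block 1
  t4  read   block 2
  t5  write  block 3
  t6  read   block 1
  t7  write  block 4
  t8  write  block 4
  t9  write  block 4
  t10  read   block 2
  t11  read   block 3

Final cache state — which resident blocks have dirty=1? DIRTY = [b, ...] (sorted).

0: R B4 → L1 miss [-]
1: W B0 → L0 miss [D]
2: W B0 → L0 hit [D]
3: R B1 → L1 miss [-]
4: R B2 → L2 miss [-]
5: W B3 → L0 miss wb→B0 [D]
6: R B1 → L1 hit [-]
7: W B4 → L1 miss [D]
8: W B4 → L1 hit [D]
9: W B4 → L1 hit [D]
10: R B2 → L2 hit [-]
11: R B3 → L0 hit [D]

DIRTY = [3, 4]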